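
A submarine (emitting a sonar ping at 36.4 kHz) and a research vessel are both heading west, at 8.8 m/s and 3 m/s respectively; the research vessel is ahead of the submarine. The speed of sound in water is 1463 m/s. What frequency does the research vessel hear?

36.5 kHz

The research vessel is ahead, so the submarine is moving toward it while the research vessel is moving away from the submarine.
With source approaching and observer receding, f' = f · (v − v_o)/(v − v_s).
f' = 36.4 × (1463 − 3)/(1463 − 8.8) = 36.4 × 1460/1454.2 ≈ 36.5 kHz.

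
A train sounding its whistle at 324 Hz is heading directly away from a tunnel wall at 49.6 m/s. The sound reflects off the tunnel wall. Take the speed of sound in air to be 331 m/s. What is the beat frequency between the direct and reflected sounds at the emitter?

The tunnel wall receives the sound from a moving source: f₁ = f₀ · v/(v + v_e) = 324 × 331/380.6 ≈ 281.8 Hz.
On the return leg the train is a moving observer: f₂ = f₁ · (v − v_e)/v = 281.8 × 281.4/331 ≈ 239.6 Hz.
Equivalently f₂ = f₀ · (v − v_e)/(v + v_e).
Beat against the emitted tone: |f₂ − f₀| = 2v_e·f₀/(v + v_e) = 2 × 49.6 × 324/380.6 ≈ 84 Hz.

84 Hz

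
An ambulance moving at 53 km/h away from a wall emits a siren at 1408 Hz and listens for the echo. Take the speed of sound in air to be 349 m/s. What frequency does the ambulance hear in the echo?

53 km/h = 14.72 m/s.
The wall receives the sound from a moving source: f₁ = f₀ · v/(v + v_e) = 1408 × 349/363.72 ≈ 1351 Hz.
On the return leg the ambulance is a moving observer: f₂ = f₁ · (v − v_e)/v = 1351 × 334.28/349 ≈ 1294 Hz.

1294 Hz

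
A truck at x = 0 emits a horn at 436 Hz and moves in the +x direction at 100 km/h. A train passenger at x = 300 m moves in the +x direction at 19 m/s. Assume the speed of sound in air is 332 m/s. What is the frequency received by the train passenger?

449 Hz

100 km/h = 27.78 m/s.
The observer lies on the +x side, so the source is heading toward the observer and the observer is heading away from the source.
General Doppler shift: f' = f · (v − v_o)/(v − v_s).
f' = 436 × (332 − 19)/(332 − 27.78) = 436 × 313/304.22 ≈ 449 Hz.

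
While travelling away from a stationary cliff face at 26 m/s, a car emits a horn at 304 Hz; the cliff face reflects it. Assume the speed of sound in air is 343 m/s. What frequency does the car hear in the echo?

261 Hz

The cliff face receives the sound from a moving source: f₁ = f₀ · v/(v + v_e) = 304 × 343/369 ≈ 283 Hz.
On the return leg the car is a moving observer: f₂ = f₁ · (v − v_e)/v = 283 × 317/343 ≈ 261 Hz.
Equivalently f₂ = f₀ · (v − v_e)/(v + v_e).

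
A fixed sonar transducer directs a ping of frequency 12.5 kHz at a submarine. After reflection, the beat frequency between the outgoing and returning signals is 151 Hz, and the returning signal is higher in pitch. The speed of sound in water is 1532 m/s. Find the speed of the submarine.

9.2 m/s

Double Doppler shift off a moving reflector: f₂ = f₀ · (v + u)/(v − u) (u > 0 toward emitter).
Returning signal is higher, so f₂ = f₀ + Δf = 12500 + 151 = 12651 Hz.
Rearranging, u = v · (f₂ − f₀)/(f₂ + f₀) = 1532 × 151/25151 ≈ 9.2 m/s.
So the submarine is moving at 9.2 m/s toward the emitter.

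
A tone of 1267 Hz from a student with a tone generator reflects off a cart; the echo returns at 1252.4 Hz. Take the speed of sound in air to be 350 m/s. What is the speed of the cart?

Double Doppler shift off a moving reflector: f₂ = f₀ · (v + u)/(v − u) (u > 0 toward emitter).
Rearranging, u = v · (f₂ − f₀)/(f₂ + f₀) = 350 × -14.6/2519.4 ≈ -2.03 m/s.
So the cart is moving at 2.03 m/s away from the emitter.

2.03 m/s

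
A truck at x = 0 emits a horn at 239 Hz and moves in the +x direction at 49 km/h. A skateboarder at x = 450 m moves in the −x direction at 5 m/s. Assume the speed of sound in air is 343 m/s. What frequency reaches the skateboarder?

49 km/h = 13.61 m/s.
The observer lies on the +x side, so the source is heading toward the observer and the observer is heading toward the source.
General Doppler shift: f' = f · (v + v_o)/(v − v_s).
f' = 239 × (343 + 5)/(343 − 13.61) = 239 × 348/329.39 ≈ 253 Hz.

253 Hz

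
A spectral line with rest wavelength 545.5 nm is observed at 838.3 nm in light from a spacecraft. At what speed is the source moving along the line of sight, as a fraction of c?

λ'/λ₀ = 1.5368 > 1 (redshift), so the source is receding.
λ'/λ₀ = √((1 + β)/(1 − β)) for a receding source ⇒ β = (r² − 1)/(r² + 1) with r = λ'/λ₀.
β = (2.3616 − 1)/(2.3616 + 1) ≈ 0.405.

0.405c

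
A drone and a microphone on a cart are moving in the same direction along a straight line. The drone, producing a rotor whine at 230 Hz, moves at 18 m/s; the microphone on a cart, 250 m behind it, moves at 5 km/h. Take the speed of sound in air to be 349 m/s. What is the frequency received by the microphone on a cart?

220 Hz

5 km/h = 1.389 m/s.
The microphone on a cart is behind, so the drone is moving away from it while the microphone on a cart is moving toward the drone.
With source receding and observer approaching, f' = f · (v + v_o)/(v + v_s).
f' = 230 × (349 + 1.389)/(349 + 18) = 230 × 350.39/367 ≈ 220 Hz.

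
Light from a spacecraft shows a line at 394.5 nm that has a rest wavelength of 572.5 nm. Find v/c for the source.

0.356c

λ'/λ₀ = 0.6891 < 1 (blueshift), so the source is approaching.
λ'/λ₀ = √((1 − β)/(1 + β)) for an approaching source ⇒ β = (1 − r²)/(1 + r²) with r = λ'/λ₀.
β = (1 − 0.4748)/(1 + 0.4748) ≈ 0.356.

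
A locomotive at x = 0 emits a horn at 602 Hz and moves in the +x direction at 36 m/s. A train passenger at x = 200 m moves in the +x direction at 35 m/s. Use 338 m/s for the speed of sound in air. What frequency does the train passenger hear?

604 Hz

The observer lies on the +x side, so the source is heading toward the observer and the observer is heading away from the source.
General Doppler shift: f' = f · (v − v_o)/(v − v_s).
f' = 602 × (338 − 35)/(338 − 36) = 602 × 303/302 ≈ 604 Hz.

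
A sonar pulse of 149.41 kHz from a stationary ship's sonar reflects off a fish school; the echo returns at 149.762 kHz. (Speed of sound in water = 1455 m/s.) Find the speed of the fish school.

Double Doppler shift off a moving reflector: f₂ = f₀ · (v + u)/(v − u) (u > 0 toward emitter).
Rearranging, u = v · (f₂ − f₀)/(f₂ + f₀) = 1455 × 0.352/299.172 ≈ 1.71 m/s.
So the fish school is moving at 1.71 m/s toward the emitter.

1.71 m/s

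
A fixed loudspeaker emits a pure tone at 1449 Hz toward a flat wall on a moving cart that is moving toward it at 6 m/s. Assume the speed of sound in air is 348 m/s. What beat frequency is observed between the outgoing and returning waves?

50.8 Hz

At the flat wall on a moving cart (a moving observer), f₁ = f₀ · (v + u)/v = 1449 × 354/348 ≈ 1474.0 Hz.
The reflection then acts as a moving source: f₂ = f₁ · v/(v − u) ≈ 1499.8 Hz.
Equivalently f₂ = f₀ · (v + u)/(v − u).
Beat frequency: |f₂ − f₀| = 2u·f₀/(v − u) = 2 × 6 × 1449/342 ≈ 50.8 Hz.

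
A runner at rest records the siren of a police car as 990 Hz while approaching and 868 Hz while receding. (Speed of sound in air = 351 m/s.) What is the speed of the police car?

23.0 m/s

f₁/f₂ = (v + v_s)/(v − v_s), so v_s = v · (f₁ − f₂)/(f₁ + f₂).
v_s = 351 × (990 − 868)/(990 + 868) = 351 × 122/1858 ≈ 23.0 m/s.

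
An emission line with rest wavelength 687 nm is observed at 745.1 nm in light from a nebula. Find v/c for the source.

λ'/λ₀ = 1.0846 > 1 (redshift), so the source is receding.
λ'/λ₀ = √((1 + β)/(1 − β)) for a receding source ⇒ β = (r² − 1)/(r² + 1) with r = λ'/λ₀.
β = (1.1763 − 1)/(1.1763 + 1) ≈ 0.081.

0.081c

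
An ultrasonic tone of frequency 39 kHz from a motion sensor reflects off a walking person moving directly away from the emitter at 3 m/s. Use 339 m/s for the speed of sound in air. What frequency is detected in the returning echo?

At the walking person (a moving observer), f₁ = f₀ · (v − u)/v = 39 × 336/339 ≈ 38.7 kHz.
On reflection it acts as a source moving away from the stationary detector: f₂ = f₁ · v/(v + u) = 38.7 × 339/342 ≈ 38.3 kHz.
Equivalently f₂ = f₀ · (v − u)/(v + u).

38.3 kHz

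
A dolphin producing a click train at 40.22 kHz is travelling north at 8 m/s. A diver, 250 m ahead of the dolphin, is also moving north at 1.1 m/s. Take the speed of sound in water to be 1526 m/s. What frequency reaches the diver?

The diver is ahead, so the dolphin is moving toward it while the diver is moving away from the dolphin.
With source approaching and observer receding, f' = f · (v − v_o)/(v − v_s).
f' = 40.22 × (1526 − 1.1)/(1526 − 8) = 40.22 × 1524.9/1518 ≈ 40.4 kHz.

40.4 kHz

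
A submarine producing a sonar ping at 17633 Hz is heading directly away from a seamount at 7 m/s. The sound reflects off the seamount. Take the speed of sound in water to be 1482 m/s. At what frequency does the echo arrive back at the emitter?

The seamount receives the sound from a moving source: f₁ = f₀ · v/(v + v_e) = 17633 × 1482/1489 ≈ 17550 Hz.
On the return leg the submarine is a moving observer: f₂ = f₁ · (v − v_e)/v = 17550 × 1475/1482 ≈ 17467 Hz.

17467 Hz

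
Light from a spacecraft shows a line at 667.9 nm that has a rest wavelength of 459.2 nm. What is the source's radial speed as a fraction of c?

0.358c

λ'/λ₀ = 1.4545 > 1 (redshift), so the source is receding.
λ'/λ₀ = √((1 + β)/(1 − β)) for a receding source ⇒ β = (r² − 1)/(r² + 1) with r = λ'/λ₀.
β = (2.1155 − 1)/(2.1155 + 1) ≈ 0.358.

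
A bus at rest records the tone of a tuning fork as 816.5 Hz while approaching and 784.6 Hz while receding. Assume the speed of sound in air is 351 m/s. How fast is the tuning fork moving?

7.0 m/s

f₁/f₂ = (v + v_s)/(v − v_s), so v_s = v · (f₁ − f₂)/(f₁ + f₂).
v_s = 351 × (816.5 − 784.6)/(816.5 + 784.6) = 351 × 31.9/1601.1 ≈ 7.0 m/s.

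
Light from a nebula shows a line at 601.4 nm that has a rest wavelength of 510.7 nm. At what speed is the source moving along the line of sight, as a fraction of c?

0.162

λ'/λ₀ = 1.1776 > 1 (redshift), so the source is receding.
λ'/λ₀ = √((1 + β)/(1 − β)) for a receding source ⇒ β = (r² − 1)/(r² + 1) with r = λ'/λ₀.
β = (1.3867 − 1)/(1.3867 + 1) ≈ 0.162.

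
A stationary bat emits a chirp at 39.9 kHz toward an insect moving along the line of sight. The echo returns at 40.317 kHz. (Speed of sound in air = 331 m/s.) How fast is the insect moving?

Double Doppler shift off a moving reflector: f₂ = f₀ · (v + u)/(v − u) (u > 0 toward emitter).
Rearranging, u = v · (f₂ − f₀)/(f₂ + f₀) = 331 × 0.417/80.217 ≈ 1.72 m/s.
So the insect is moving at 1.72 m/s toward the emitter.

1.72 m/s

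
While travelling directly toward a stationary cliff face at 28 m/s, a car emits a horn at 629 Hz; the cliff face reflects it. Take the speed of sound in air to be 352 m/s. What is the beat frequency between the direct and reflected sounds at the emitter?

The cliff face receives the sound from a moving source: f₁ = f₀ · v/(v − v_e) = 629 × 352/324 ≈ 683.4 Hz.
On the return leg the car is a moving observer: f₂ = f₁ · (v + v_e)/v = 683.4 × 380/352 ≈ 737.7 Hz.
Equivalently f₂ = f₀ · (v + v_e)/(v − v_e).
Beat against the emitted tone: |f₂ − f₀| = 2v_e·f₀/(v − v_e) = 2 × 28 × 629/324 ≈ 109 Hz.

109 Hz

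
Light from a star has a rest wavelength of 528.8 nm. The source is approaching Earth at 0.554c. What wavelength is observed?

Relativistic Doppler for wavelength: λ' = λ₀ · √((1 − β)/(1 + β)).
λ' = 528.8 × √(0.4460/1.5540) = 528.8 × 0.53573 ≈ 283.3 nm.

283.3 nm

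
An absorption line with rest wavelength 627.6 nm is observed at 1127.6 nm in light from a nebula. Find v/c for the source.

0.527

λ'/λ₀ = 1.7967 > 1 (redshift), so the source is receding.
λ'/λ₀ = √((1 + β)/(1 − β)) for a receding source ⇒ β = (r² − 1)/(r² + 1) with r = λ'/λ₀.
β = (3.2281 − 1)/(3.2281 + 1) ≈ 0.527.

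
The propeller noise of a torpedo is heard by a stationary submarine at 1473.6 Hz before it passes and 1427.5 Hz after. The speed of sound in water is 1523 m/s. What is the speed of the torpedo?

24.2 m/s

f₁/f₂ = (v + v_s)/(v − v_s), so v_s = v · (f₁ − f₂)/(f₁ + f₂).
v_s = 1523 × (1473.6 − 1427.5)/(1473.6 + 1427.5) = 1523 × 46.1/2901.1 ≈ 24.2 m/s.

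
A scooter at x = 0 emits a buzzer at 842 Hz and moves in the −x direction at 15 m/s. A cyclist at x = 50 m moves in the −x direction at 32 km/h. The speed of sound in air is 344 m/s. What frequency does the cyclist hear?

828 Hz

32 km/h = 8.889 m/s.
The observer lies on the +x side, so the source is heading away from the observer and the observer is heading toward the source.
With source receding and observer approaching, f' = f · (v + v_o)/(v + v_s).
f' = 842 × (344 + 8.889)/(344 + 15) = 842 × 352.89/359 ≈ 828 Hz.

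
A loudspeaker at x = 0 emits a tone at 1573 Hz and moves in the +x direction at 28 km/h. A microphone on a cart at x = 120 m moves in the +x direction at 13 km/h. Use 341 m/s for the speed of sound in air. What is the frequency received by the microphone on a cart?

28 km/h = 7.778 m/s; 13 km/h = 3.611 m/s.
The observer lies on the +x side, so the source is heading toward the observer and the observer is heading away from the source.
Both move, so f' = f · (v − v_o)/(v − v_s).
f' = 1573 × (341 − 3.611)/(341 − 7.778) = 1573 × 337.39/333.22 ≈ 1593 Hz.

1593 Hz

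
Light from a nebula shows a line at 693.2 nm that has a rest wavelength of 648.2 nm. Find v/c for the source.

λ'/λ₀ = 1.0694 > 1 (redshift), so the source is receding.
λ'/λ₀ = √((1 + β)/(1 − β)) for a receding source ⇒ β = (r² − 1)/(r² + 1) with r = λ'/λ₀.
β = (1.1437 − 1)/(1.1437 + 1) ≈ 0.067.

0.067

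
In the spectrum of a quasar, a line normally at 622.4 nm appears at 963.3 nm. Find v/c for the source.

λ'/λ₀ = 1.5477 > 1 (redshift), so the source is receding.
λ'/λ₀ = √((1 + β)/(1 − β)) for a receding source ⇒ β = (r² − 1)/(r² + 1) with r = λ'/λ₀.
β = (2.3954 − 1)/(2.3954 + 1) ≈ 0.411.

0.411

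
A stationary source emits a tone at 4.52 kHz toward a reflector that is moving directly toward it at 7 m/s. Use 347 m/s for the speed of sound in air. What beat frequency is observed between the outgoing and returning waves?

At the reflector (a moving observer), f₁ = f₀ · (v + u)/v = 4.52 × 354/347 ≈ 4.6112 kHz.
The reflection then acts as a moving source: f₂ = f₁ · v/(v − u) ≈ 4.7061 kHz.
Beat frequency (with f₀ = 4520 Hz): |f₂ − f₀| = 2u·f₀/(v − u) = 2 × 7 × 4520/340 ≈ 186 Hz.

186 Hz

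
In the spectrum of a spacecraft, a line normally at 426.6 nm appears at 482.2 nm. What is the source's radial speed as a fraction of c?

λ'/λ₀ = 1.1303 > 1 (redshift), so the source is receding.
λ'/λ₀ = √((1 + β)/(1 − β)) for a receding source ⇒ β = (r² − 1)/(r² + 1) with r = λ'/λ₀.
β = (1.2777 − 1)/(1.2777 + 1) ≈ 0.122.

0.122c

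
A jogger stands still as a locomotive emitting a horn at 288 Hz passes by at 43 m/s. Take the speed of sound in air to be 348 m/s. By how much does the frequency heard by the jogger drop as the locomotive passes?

72.3 Hz

Approaching: f₁ = f · v/(v − v_s) = 288 × 348/305 ≈ 328.6 Hz.
Receding: f₂ = f · v/(v + v_s) = 288 × 348/391 ≈ 256.3 Hz.
Drop: f₁ − f₂ = 2f·v·v_s/(v² − v_s²) = 2 × 288 × 348 × 43/(348² − 43²) ≈ 72.3 Hz.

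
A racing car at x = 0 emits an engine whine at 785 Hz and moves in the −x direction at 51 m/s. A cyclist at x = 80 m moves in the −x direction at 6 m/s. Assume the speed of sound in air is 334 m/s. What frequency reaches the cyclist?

The observer lies on the +x side, so the source is heading away from the observer and the observer is heading toward the source.
General Doppler shift: f' = f · (v + v_o)/(v + v_s).
f' = 785 × (334 + 6)/(334 + 51) = 785 × 340/385 ≈ 693 Hz.

693 Hz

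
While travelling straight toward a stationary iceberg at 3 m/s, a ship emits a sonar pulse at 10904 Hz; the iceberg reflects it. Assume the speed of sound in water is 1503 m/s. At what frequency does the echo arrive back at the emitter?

10948 Hz

The iceberg receives the sound from a moving source: f₁ = f₀ · v/(v − v_e) = 10904 × 1503/1500 ≈ 10926 Hz.
On the return leg the ship is a moving observer: f₂ = f₁ · (v + v_e)/v = 10926 × 1506/1503 ≈ 10948 Hz.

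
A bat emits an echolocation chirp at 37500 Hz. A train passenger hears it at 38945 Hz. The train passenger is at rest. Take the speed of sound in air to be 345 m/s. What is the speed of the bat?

12.8 m/s

f' > f, so the bat is approaching.
f' = f · v/(v − v_s) ⇒ v_s = v · |1 − f/f'|.
v_s = 345 × |1 − 37500/38945| = 345 × 0.0371 ≈ 12.8 m/s.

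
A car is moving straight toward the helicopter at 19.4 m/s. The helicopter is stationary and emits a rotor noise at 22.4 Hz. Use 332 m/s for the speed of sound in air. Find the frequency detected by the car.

23.7 Hz

Moving observer, stationary source: f' = f · (v + v_o)/v.
f' = 22.4 × (332 + 19.4)/332 = 22.4 × 351.4/332 ≈ 23.7 Hz.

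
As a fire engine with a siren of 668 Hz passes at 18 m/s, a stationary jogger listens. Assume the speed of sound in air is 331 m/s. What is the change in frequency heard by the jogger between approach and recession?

Approaching: f₁ = f · v/(v − v_s) = 668 × 331/313 ≈ 706.4 Hz.
Receding: f₂ = f · v/(v + v_s) = 668 × 331/349 ≈ 633.5 Hz.
Drop: f₁ − f₂ = 2f·v·v_s/(v² − v_s²) = 2 × 668 × 331 × 18/(331² − 18²) ≈ 72.9 Hz.

72.9 Hz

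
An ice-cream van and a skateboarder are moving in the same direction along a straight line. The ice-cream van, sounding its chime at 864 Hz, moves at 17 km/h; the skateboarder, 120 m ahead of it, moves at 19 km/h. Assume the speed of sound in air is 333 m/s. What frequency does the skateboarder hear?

863 Hz

17 km/h = 4.722 m/s; 19 km/h = 5.278 m/s.
The skateboarder is ahead, so the ice-cream van is moving toward it while the skateboarder is moving away from the ice-cream van.
General Doppler shift: f' = f · (v − v_o)/(v − v_s).
f' = 864 × (333 − 5.278)/(333 − 4.722) = 864 × 327.72/328.28 ≈ 863 Hz.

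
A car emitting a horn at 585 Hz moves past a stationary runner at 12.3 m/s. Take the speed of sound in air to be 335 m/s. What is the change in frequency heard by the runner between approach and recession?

Approaching: f₁ = f · v/(v − v_s) = 585 × 335/322.7 ≈ 607.3 Hz.
Receding: f₂ = f · v/(v + v_s) = 585 × 335/347.3 ≈ 564.3 Hz.
Drop: f₁ − f₂ = 2f·v·v_s/(v² − v_s²) = 2 × 585 × 335 × 12.3/(335² − 12.3²) ≈ 43.0 Hz.

43.0 Hz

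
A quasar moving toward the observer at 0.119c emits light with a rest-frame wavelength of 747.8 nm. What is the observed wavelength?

663.5 nm

Relativistic Doppler for wavelength: λ' = λ₀ · √((1 − β)/(1 + β)).
λ' = 747.8 × √(0.8810/1.1190) = 747.8 × 0.88730 ≈ 663.5 nm.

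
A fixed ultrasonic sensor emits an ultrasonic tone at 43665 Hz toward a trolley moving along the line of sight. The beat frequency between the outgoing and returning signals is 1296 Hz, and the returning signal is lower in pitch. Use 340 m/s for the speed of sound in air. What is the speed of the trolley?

Double Doppler shift off a moving reflector: f₂ = f₀ · (v + u)/(v − u) (u > 0 toward emitter).
Returning signal is lower, so f₂ = f₀ − Δf = 43665 − 1296 = 42369 Hz.
Rearranging, u = v · (f₂ − f₀)/(f₂ + f₀) = 340 × -1296/86034 ≈ -5.1 m/s.
So the trolley is moving at 5.1 m/s away from the emitter.

5.1 m/s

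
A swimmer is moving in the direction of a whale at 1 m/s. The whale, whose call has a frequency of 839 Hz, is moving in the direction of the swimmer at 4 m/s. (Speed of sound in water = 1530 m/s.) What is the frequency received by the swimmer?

General Doppler shift: f' = f · (v + v_o)/(v − v_s).
f' = 839 × (1530 + 1)/(1530 − 4) = 839 × 1531/1526 ≈ 842 Hz.

842 Hz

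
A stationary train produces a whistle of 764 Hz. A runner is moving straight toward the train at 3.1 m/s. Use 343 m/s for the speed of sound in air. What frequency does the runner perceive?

771 Hz

Moving observer, stationary source: f' = f · (v + v_o)/v.
f' = 764 × (343 + 3.1)/343 = 764 × 346.1/343 ≈ 771 Hz.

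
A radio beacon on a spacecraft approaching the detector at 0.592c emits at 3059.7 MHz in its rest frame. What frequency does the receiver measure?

6043.9 MHz

Relativistic Doppler for frequency: f' = f₀ · √((1 + β)/(1 − β)).
f' = 3059.7 × √(1.5920/0.4080) = 3059.7 × 1.97534 ≈ 6043.9 MHz.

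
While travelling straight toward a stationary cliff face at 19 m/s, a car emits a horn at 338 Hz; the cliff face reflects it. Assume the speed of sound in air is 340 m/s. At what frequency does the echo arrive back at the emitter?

The cliff face receives the sound from a moving source: f₁ = f₀ · v/(v − v_e) = 338 × 340/321 ≈ 358 Hz.
On the return leg the car is a moving observer: f₂ = f₁ · (v + v_e)/v = 358 × 359/340 ≈ 378 Hz.

378 Hz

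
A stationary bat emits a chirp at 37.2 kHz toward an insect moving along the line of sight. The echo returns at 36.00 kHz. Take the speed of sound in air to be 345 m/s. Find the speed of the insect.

Double Doppler shift off a moving reflector: f₂ = f₀ · (v + u)/(v − u) (u > 0 toward emitter).
Rearranging, u = v · (f₂ − f₀)/(f₂ + f₀) = 345 × -1.20/73.20 ≈ -5.7 m/s.
So the insect is moving at 5.7 m/s away from the emitter.

5.7 m/s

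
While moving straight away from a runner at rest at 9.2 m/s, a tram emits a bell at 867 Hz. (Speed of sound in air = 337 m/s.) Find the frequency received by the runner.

With the source moving away from a stationary observer, f' = f · v/(v + v_s).
f' = 867 × 337/(337 + 9.2) = 867 × 337/346.2 ≈ 844 Hz.

844 Hz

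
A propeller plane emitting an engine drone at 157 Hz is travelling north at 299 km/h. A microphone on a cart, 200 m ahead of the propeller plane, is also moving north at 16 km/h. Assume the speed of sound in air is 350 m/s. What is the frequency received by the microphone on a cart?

299 km/h = 83.06 m/s; 16 km/h = 4.444 m/s.
The microphone on a cart is ahead, so the propeller plane is moving toward it while the microphone on a cart is moving away from the propeller plane.
Both move, so f' = f · (v − v_o)/(v − v_s).
f' = 157 × (350 − 4.444)/(350 − 83.06) = 157 × 345.56/266.94 ≈ 203 Hz.

203 Hz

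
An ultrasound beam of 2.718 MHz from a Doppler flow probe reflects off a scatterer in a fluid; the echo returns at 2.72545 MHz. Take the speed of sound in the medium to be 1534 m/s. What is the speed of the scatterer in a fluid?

Double Doppler shift off a moving reflector: f₂ = f₀ · (v + u)/(v − u) (u > 0 toward emitter).
Rearranging, u = v · (f₂ − f₀)/(f₂ + f₀) = 1534 × 0.00745/5.44345 ≈ 2.10 m/s.
So the scatterer in a fluid is moving at 2.10 m/s toward the emitter.

2.10 m/s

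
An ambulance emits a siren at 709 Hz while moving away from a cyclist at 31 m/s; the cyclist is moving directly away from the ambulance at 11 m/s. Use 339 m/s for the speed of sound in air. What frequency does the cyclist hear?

629 Hz

With source receding and observer receding, f' = f · (v − v_o)/(v + v_s).
f' = 709 × (339 − 11)/(339 + 31) = 709 × 328/370 ≈ 629 Hz.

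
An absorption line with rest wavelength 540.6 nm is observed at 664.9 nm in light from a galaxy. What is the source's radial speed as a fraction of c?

λ'/λ₀ = 1.2299 > 1 (redshift), so the source is receding.
λ'/λ₀ = √((1 + β)/(1 − β)) for a receding source ⇒ β = (r² − 1)/(r² + 1) with r = λ'/λ₀.
β = (1.5127 − 1)/(1.5127 + 1) ≈ 0.204.

0.204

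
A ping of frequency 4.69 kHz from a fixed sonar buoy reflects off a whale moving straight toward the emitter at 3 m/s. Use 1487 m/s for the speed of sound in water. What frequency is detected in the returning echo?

At the whale (a moving observer), f₁ = f₀ · (v + u)/v = 4.69 × 1490/1487 ≈ 4.70 kHz.
On reflection it acts as a source moving toward the stationary detector: f₂ = f₁ · v/(v − u) = 4.70 × 1487/1484 ≈ 4.71 kHz.

4.71 kHz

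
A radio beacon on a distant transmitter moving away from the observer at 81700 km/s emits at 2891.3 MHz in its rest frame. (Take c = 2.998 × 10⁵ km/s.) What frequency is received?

2186.1 MHz

β = v/c = 81700/299800 = 0.2725.
Relativistic Doppler for frequency: f' = f₀ · √((1 − β)/(1 + β)).
f' = 2891.3 × √(0.7275/1.2725) = 2891.3 × 0.75610 ≈ 2186.1 MHz.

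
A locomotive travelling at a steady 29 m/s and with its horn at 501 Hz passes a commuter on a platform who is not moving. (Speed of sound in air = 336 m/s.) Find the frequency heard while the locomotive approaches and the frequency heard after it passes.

548 Hz approaching; 461 Hz receding

Approaching: f₁ = f · v/(v − v_s) = 501 × 336/307 ≈ 548 Hz.
Receding: f₂ = f · v/(v + v_s) = 501 × 336/365 ≈ 461 Hz.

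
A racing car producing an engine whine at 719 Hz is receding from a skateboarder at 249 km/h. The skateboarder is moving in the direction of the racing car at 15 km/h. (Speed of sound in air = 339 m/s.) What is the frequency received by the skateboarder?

605 Hz

249 km/h = 69.17 m/s; 15 km/h = 4.167 m/s.
General Doppler shift: f' = f · (v + v_o)/(v + v_s).
f' = 719 × (339 + 4.167)/(339 + 69.17) = 719 × 343.17/408.17 ≈ 605 Hz.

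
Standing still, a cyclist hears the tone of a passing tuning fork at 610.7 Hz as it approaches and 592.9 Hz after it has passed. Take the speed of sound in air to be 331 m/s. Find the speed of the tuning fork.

f₁/f₂ = (v + v_s)/(v − v_s), so v_s = v · (f₁ − f₂)/(f₁ + f₂).
v_s = 331 × (610.7 − 592.9)/(610.7 + 592.9) = 331 × 17.8/1203.6 ≈ 4.9 m/s.

4.9 m/s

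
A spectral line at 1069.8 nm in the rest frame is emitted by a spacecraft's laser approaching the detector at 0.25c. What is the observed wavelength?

Relativistic Doppler for wavelength: λ' = λ₀ · √((1 − β)/(1 + β)).
λ' = 1069.8 × √(0.7500/1.2500) = 1069.8 × 0.77460 ≈ 828.7 nm.

828.7 nm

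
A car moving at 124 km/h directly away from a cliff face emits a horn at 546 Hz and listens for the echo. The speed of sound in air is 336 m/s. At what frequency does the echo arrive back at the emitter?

124 km/h = 34.44 m/s.
The cliff face receives the sound from a moving source: f₁ = f₀ · v/(v + v_e) = 546 × 336/370.44 ≈ 495 Hz.
On the return leg the car is a moving observer: f₂ = f₁ · (v − v_e)/v = 495 × 301.56/336 ≈ 444 Hz.
Equivalently f₂ = f₀ · (v − v_e)/(v + v_e).

444 Hz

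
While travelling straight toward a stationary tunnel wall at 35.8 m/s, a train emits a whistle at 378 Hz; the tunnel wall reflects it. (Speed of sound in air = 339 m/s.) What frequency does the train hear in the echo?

467 Hz

The tunnel wall receives the sound from a moving source: f₁ = f₀ · v/(v − v_e) = 378 × 339/303.2 ≈ 423 Hz.
On the return leg the train is a moving observer: f₂ = f₁ · (v + v_e)/v = 423 × 374.8/339 ≈ 467 Hz.
Equivalently f₂ = f₀ · (v + v_e)/(v − v_e).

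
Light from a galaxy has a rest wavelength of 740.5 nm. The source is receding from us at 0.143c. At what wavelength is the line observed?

855.2 nm

Relativistic Doppler for wavelength: λ' = λ₀ · √((1 + β)/(1 − β)).
λ' = 740.5 × √(1.1430/0.8570) = 740.5 × 1.15487 ≈ 855.2 nm.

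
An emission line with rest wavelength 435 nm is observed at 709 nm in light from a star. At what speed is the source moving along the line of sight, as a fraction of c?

0.453c

λ'/λ₀ = 1.6299 > 1 (redshift), so the source is receding.
λ'/λ₀ = √((1 + β)/(1 − β)) for a receding source ⇒ β = (r² − 1)/(r² + 1) with r = λ'/λ₀.
β = (2.6565 − 1)/(2.6565 + 1) ≈ 0.453.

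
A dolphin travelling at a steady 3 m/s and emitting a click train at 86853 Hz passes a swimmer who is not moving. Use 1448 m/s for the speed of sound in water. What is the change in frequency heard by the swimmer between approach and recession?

Approaching: f₁ = f · v/(v − v_s) = 86853 × 1448/1445 ≈ 87033 Hz.
Receding: f₂ = f · v/(v + v_s) = 86853 × 1448/1451 ≈ 86673 Hz.
Drop: f₁ − f₂ = 2f·v·v_s/(v² − v_s²) = 2 × 86853 × 1448 × 3/(1448² − 3²) ≈ 360 Hz.

360 Hz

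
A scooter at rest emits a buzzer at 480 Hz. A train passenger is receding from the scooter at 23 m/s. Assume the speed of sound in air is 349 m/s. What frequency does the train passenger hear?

Moving observer, stationary source: f' = f · (v − v_o)/v.
f' = 480 × (349 − 23)/349 = 480 × 326/349 ≈ 448 Hz.

448 Hz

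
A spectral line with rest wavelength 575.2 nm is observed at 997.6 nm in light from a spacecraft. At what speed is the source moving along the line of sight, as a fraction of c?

0.501

λ'/λ₀ = 1.7344 > 1 (redshift), so the source is receding.
λ'/λ₀ = √((1 + β)/(1 − β)) for a receding source ⇒ β = (r² − 1)/(r² + 1) with r = λ'/λ₀.
β = (3.0080 − 1)/(3.0080 + 1) ≈ 0.501.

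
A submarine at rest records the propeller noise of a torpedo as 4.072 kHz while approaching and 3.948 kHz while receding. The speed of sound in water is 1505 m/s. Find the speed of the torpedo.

f₁/f₂ = (v + v_s)/(v − v_s), so v_s = v · (f₁ − f₂)/(f₁ + f₂).
v_s = 1505 × (4.072 − 3.948)/(4.072 + 3.948) = 1505 × 0.124/8.020 ≈ 23.3 m/s.

23.3 m/s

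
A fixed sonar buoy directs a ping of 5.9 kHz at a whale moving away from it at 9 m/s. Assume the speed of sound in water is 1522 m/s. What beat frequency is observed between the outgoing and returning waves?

The whale first receives the wave as a moving observer: f₁ = f₀ · (v − u)/v = 5.9 × (1522 − 9)/1522 ≈ 5.8651 kHz.
On reflection it acts as a source moving away from the stationary detector: f₂ = f₁ · v/(v + u) = 5.8651 × 1522/1531 ≈ 5.8306 kHz.
Equivalently f₂ = f₀ · (v − u)/(v + u).
Beat frequency (with f₀ = 5900 Hz): |f₂ − f₀| = 2u·f₀/(v + u) = 2 × 9 × 5900/1531 ≈ 69 Hz.

69 Hz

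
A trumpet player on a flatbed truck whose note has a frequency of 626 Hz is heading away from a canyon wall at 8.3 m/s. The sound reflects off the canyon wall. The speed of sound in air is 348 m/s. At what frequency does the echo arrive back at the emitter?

597 Hz

The canyon wall receives the sound from a moving source: f₁ = f₀ · v/(v + v_e) = 626 × 348/356.3 ≈ 611 Hz.
On the return leg the trumpet player on a flatbed truck is a moving observer: f₂ = f₁ · (v − v_e)/v = 611 × 339.7/348 ≈ 597 Hz.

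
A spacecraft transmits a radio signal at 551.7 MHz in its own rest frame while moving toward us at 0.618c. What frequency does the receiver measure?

1135.4 MHz

Relativistic Doppler for frequency: f' = f₀ · √((1 + β)/(1 − β)).
f' = 551.7 × √(1.6180/0.3820) = 551.7 × 2.05806 ≈ 1135.4 MHz.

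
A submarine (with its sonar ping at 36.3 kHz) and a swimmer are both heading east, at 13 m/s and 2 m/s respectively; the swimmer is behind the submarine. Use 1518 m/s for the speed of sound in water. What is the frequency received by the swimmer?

36.0 kHz

The swimmer is behind, so the submarine is moving away from it while the swimmer is moving toward the submarine.
With source receding and observer approaching, f' = f · (v + v_o)/(v + v_s).
f' = 36.3 × (1518 + 2)/(1518 + 13) = 36.3 × 1520/1531 ≈ 36.0 kHz.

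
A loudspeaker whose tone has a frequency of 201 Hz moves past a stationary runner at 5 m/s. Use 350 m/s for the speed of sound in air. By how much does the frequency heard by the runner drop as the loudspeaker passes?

5.74 Hz

Approaching: f₁ = f · v/(v − v_s) = 201 × 350/345 ≈ 203.91 Hz.
Receding: f₂ = f · v/(v + v_s) = 201 × 350/355 ≈ 198.17 Hz.
Drop: f₁ − f₂ = 2f·v·v_s/(v² − v_s²) = 2 × 201 × 350 × 5/(350² − 5²) ≈ 5.74 Hz.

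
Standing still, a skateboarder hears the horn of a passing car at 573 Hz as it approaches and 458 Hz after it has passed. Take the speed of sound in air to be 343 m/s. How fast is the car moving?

f₁/f₂ = (v + v_s)/(v − v_s), so v_s = v · (f₁ − f₂)/(f₁ + f₂).
v_s = 343 × (573 − 458)/(573 + 458) = 343 × 115/1031 ≈ 38 m/s.

38 m/s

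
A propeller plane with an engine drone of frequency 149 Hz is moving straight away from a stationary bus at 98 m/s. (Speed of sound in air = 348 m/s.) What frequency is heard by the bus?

Moving source, stationary observer: f' = f · v/(v + v_s) since the source is receding.
f' = 149 × 348/(348 + 98) = 149 × 348/446 ≈ 116 Hz.

116 Hz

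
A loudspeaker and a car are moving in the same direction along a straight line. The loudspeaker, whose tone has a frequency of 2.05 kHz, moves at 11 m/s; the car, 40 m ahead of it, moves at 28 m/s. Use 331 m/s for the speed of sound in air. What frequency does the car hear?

The car is ahead, so the loudspeaker is moving toward it while the car is moving away from the loudspeaker.
With source approaching and observer receding, f' = f · (v − v_o)/(v − v_s).
f' = 2.05 × (331 − 28)/(331 − 11) = 2.05 × 303/320 ≈ 1.941 kHz.

1.941 kHz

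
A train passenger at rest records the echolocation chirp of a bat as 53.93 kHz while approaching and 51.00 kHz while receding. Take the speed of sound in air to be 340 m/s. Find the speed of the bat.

f₁/f₂ = (v + v_s)/(v − v_s), so v_s = v · (f₁ − f₂)/(f₁ + f₂).
v_s = 340 × (53.93 − 51.00)/(53.93 + 51.00) = 340 × 2.93/104.93 ≈ 9.5 m/s.

9.5 m/s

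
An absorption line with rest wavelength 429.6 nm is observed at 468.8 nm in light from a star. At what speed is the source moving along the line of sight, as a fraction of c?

λ'/λ₀ = 1.0912 > 1 (redshift), so the source is receding.
λ'/λ₀ = √((1 + β)/(1 − β)) for a receding source ⇒ β = (r² − 1)/(r² + 1) with r = λ'/λ₀.
β = (1.1908 − 1)/(1.1908 + 1) ≈ 0.087.

0.087c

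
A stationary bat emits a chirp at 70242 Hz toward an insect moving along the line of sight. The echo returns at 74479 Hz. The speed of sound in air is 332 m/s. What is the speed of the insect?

9.7 m/s

Double Doppler shift off a moving reflector: f₂ = f₀ · (v + u)/(v − u) (u > 0 toward emitter).
Rearranging, u = v · (f₂ − f₀)/(f₂ + f₀) = 332 × 4237/144721 ≈ 9.7 m/s.
So the insect is moving at 9.7 m/s toward the emitter.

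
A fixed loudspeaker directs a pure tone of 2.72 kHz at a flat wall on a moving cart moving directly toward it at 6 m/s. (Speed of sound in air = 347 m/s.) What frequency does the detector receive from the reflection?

2.82 kHz

At the flat wall on a moving cart (a moving observer), f₁ = f₀ · (v + u)/v = 2.72 × 353/347 ≈ 2.77 kHz.
On reflection it acts as a source moving toward the stationary detector: f₂ = f₁ · v/(v − u) = 2.77 × 347/341 ≈ 2.82 kHz.
Equivalently f₂ = f₀ · (v + u)/(v − u).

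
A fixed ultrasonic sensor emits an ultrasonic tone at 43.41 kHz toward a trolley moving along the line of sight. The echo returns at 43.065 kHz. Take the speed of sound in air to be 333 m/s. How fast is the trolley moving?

Double Doppler shift off a moving reflector: f₂ = f₀ · (v + u)/(v − u) (u > 0 toward emitter).
Rearranging, u = v · (f₂ − f₀)/(f₂ + f₀) = 333 × -0.345/86.475 ≈ -1.33 m/s.
So the trolley is moving at 1.33 m/s away from the emitter.

1.33 m/s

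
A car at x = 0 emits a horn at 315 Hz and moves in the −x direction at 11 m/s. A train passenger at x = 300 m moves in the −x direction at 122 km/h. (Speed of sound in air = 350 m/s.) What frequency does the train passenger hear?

122 km/h = 33.89 m/s.
The observer lies on the +x side, so the source is heading away from the observer and the observer is heading toward the source.
Both move, so f' = f · (v + v_o)/(v + v_s).
f' = 315 × (350 + 33.89)/(350 + 11) = 315 × 383.89/361 ≈ 335 Hz.

335 Hz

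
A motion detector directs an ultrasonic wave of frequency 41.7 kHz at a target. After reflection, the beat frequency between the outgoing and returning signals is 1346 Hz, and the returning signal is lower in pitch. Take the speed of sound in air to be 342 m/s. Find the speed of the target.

Double Doppler shift off a moving reflector: f₂ = f₀ · (v + u)/(v − u) (u > 0 toward emitter).
Returning signal is lower, so f₂ = f₀ − Δf = 41700 − 1346 = 40354 Hz.
Rearranging, u = v · (f₂ − f₀)/(f₂ + f₀) = 342 × -1346/82054 ≈ -5.6 m/s.
So the target is moving at 5.6 m/s away from the emitter.

5.6 m/s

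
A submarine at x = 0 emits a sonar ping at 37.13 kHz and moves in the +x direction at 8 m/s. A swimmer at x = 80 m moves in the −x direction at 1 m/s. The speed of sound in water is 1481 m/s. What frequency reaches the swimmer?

The observer lies on the +x side, so the source is heading toward the observer and the observer is heading toward the source.
With source approaching and observer approaching, f' = f · (v + v_o)/(v − v_s).
f' = 37.13 × (1481 + 1)/(1481 − 8) = 37.13 × 1482/1473 ≈ 37.4 kHz.

37.4 kHz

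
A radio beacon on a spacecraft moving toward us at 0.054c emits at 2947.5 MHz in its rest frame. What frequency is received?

3111.2 MHz

Relativistic Doppler for frequency: f' = f₀ · √((1 + β)/(1 − β)).
f' = 2947.5 × √(1.0540/0.9460) = 2947.5 × 1.05554 ≈ 3111.2 MHz.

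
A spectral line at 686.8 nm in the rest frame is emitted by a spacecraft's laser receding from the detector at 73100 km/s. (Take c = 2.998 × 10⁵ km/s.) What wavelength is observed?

β = v/c = 73100/299800 = 0.2438.
Relativistic Doppler for wavelength: λ' = λ₀ · √((1 + β)/(1 − β)).
λ' = 686.8 × √(1.2438/0.7562) = 686.8 × 1.28254 ≈ 880.8 nm.

880.8 nm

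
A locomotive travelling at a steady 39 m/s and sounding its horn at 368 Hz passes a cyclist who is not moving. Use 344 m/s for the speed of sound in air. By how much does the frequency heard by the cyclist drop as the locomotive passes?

84.5 Hz

Approaching: f₁ = f · v/(v − v_s) = 368 × 344/305 ≈ 415.1 Hz.
Receding: f₂ = f · v/(v + v_s) = 368 × 344/383 ≈ 330.5 Hz.
Drop: f₁ − f₂ = 2f·v·v_s/(v² − v_s²) = 2 × 368 × 344 × 39/(344² − 39²) ≈ 84.5 Hz.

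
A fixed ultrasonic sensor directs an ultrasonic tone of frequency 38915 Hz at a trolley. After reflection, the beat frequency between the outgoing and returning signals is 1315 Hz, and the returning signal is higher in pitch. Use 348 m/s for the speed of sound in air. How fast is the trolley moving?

Double Doppler shift off a moving reflector: f₂ = f₀ · (v + u)/(v − u) (u > 0 toward emitter).
Returning signal is higher, so f₂ = f₀ + Δf = 38915 + 1315 = 40230 Hz.
Rearranging, u = v · (f₂ − f₀)/(f₂ + f₀) = 348 × 1315/79145 ≈ 5.8 m/s.
So the trolley is moving at 5.8 m/s toward the emitter.

5.8 m/s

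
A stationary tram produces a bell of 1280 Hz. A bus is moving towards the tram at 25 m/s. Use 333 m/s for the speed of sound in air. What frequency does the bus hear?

1376 Hz

Only the observer moves, toward the source, so f' = f · (v + v_o)/v.
f' = 1280 × (333 + 25)/333 = 1280 × 358/333 ≈ 1376 Hz.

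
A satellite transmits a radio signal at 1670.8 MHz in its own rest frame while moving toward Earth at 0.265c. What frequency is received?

Relativistic Doppler for frequency: f' = f₀ · √((1 + β)/(1 − β)).
f' = 1670.8 × √(1.2650/0.7350) = 1670.8 × 1.31190 ≈ 2191.9 MHz.

2191.9 MHz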